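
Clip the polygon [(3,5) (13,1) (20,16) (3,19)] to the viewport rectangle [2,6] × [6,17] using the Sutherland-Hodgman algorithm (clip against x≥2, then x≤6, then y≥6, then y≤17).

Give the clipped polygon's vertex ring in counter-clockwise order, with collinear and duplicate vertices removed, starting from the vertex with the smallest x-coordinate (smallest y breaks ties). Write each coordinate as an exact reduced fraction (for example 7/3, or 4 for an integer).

1. After x ≥ 2: [(3,5) (13,1) (20,16) (3,19)]
2. After x ≤ 6: [(3,5) (6,19/5) (6,314/17) (3,19)]
3. After y ≥ 6: [(3,6) (6,6) (6,314/17) (3,19)]
4. After y ≤ 17: [(3,17) (3,6) (6,6) (6,17)]
5. Canonical ring: [(3,6) (6,6) (6,17) (3,17)]

Clipped polygon: [(3,6) (6,6) (6,17) (3,17)]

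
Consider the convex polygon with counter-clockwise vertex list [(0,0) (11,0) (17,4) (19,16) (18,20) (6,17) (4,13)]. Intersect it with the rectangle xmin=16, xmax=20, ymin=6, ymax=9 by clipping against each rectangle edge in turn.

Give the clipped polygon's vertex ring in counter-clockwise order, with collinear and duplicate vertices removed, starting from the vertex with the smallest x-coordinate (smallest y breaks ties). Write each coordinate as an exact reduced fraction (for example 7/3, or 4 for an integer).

Clipped polygon: [(16,6) (52/3,6) (107/6,9) (16,9)]

1. After x ≥ 16: [(16,10/3) (17,4) (19,16) (18,20) (16,39/2)]
2. After x ≤ 20: [(16,10/3) (17,4) (19,16) (18,20) (16,39/2)]
3. After y ≥ 6: [(16,6) (52/3,6) (19,16) (18,20) (16,39/2)]
4. After y ≤ 9: [(16,9) (16,6) (52/3,6) (107/6,9)]
5. Canonical ring: [(16,6) (52/3,6) (107/6,9) (16,9)]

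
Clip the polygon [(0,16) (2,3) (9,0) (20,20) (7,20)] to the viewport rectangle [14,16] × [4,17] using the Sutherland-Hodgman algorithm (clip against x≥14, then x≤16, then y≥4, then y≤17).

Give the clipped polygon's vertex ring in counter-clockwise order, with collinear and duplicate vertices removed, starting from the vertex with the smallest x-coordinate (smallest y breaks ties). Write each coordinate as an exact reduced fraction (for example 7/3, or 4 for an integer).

1. After x ≥ 14: [(14,100/11) (20,20) (14,20)]
2. After x ≤ 16: [(14,100/11) (16,140/11) (16,20) (14,20)]
3. After y ≥ 4: [(14,100/11) (16,140/11) (16,20) (14,20)]
4. After y ≤ 17: [(14,17) (14,100/11) (16,140/11) (16,17)]
5. Canonical ring: [(14,100/11) (16,140/11) (16,17) (14,17)]

Clipped polygon: [(14,100/11) (16,140/11) (16,17) (14,17)]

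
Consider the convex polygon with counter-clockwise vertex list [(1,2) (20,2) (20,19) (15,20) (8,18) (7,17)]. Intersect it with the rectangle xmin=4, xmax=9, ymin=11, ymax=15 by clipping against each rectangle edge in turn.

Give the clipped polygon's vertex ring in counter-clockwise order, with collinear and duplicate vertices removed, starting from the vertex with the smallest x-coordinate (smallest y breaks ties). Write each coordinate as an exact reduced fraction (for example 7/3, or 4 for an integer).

Clipped polygon: [(23/5,11) (9,11) (9,15) (31/5,15)]

1. After x ≥ 4: [(4,19/2) (4,2) (20,2) (20,19) (15,20) (8,18) (7,17)]
2. After x ≤ 9: [(4,19/2) (4,2) (9,2) (9,128/7) (8,18) (7,17)]
3. After y ≥ 11: [(23/5,11) (9,11) (9,128/7) (8,18) (7,17)]
4. After y ≤ 15: [(31/5,15) (23/5,11) (9,11) (9,15)]
5. Canonical ring: [(23/5,11) (9,11) (9,15) (31/5,15)]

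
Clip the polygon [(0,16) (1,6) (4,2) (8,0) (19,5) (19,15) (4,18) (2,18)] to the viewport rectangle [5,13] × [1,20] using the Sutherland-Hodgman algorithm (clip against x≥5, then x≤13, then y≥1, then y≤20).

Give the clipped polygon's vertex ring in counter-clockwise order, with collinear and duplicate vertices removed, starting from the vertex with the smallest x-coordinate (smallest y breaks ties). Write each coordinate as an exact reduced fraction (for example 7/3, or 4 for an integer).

1. After x ≥ 5: [(5,3/2) (8,0) (19,5) (19,15) (5,89/5)]
2. After x ≤ 13: [(5,3/2) (8,0) (13,25/11) (13,81/5) (5,89/5)]
3. After y ≥ 1: [(5,3/2) (6,1) (51/5,1) (13,25/11) (13,81/5) (5,89/5)]
4. After y ≤ 20: [(5,3/2) (6,1) (51/5,1) (13,25/11) (13,81/5) (5,89/5)]
5. Canonical ring: [(5,3/2) (6,1) (51/5,1) (13,25/11) (13,81/5) (5,89/5)]

Clipped polygon: [(5,3/2) (6,1) (51/5,1) (13,25/11) (13,81/5) (5,89/5)]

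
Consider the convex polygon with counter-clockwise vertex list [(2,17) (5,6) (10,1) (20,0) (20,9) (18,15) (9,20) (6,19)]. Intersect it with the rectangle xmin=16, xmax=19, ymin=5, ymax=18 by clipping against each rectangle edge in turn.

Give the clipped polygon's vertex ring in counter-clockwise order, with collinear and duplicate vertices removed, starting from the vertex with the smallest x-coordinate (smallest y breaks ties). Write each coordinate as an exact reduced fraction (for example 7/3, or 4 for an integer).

Clipped polygon: [(16,5) (19,5) (19,12) (18,15) (16,145/9)]

1. After x ≥ 16: [(16,2/5) (20,0) (20,9) (18,15) (16,145/9)]
2. After x ≤ 19: [(16,2/5) (19,1/10) (19,12) (18,15) (16,145/9)]
3. After y ≥ 5: [(16,5) (19,5) (19,12) (18,15) (16,145/9)]
4. After y ≤ 18: [(16,5) (19,5) (19,12) (18,15) (16,145/9)]
5. Canonical ring: [(16,5) (19,5) (19,12) (18,15) (16,145/9)]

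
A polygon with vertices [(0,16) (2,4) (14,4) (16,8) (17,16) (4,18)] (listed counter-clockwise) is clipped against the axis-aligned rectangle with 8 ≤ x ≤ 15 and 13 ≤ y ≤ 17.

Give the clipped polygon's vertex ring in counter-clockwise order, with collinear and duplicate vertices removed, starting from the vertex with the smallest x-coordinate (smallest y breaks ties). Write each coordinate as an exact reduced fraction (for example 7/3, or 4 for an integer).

Clipped polygon: [(8,13) (15,13) (15,212/13) (21/2,17) (8,17)]

1. After x ≥ 8: [(8,4) (14,4) (16,8) (17,16) (8,226/13)]
2. After x ≤ 15: [(8,4) (14,4) (15,6) (15,212/13) (8,226/13)]
3. After y ≥ 13: [(8,13) (15,13) (15,212/13) (8,226/13)]
4. After y ≤ 17: [(8,17) (8,13) (15,13) (15,212/13) (21/2,17)]
5. Canonical ring: [(8,13) (15,13) (15,212/13) (21/2,17) (8,17)]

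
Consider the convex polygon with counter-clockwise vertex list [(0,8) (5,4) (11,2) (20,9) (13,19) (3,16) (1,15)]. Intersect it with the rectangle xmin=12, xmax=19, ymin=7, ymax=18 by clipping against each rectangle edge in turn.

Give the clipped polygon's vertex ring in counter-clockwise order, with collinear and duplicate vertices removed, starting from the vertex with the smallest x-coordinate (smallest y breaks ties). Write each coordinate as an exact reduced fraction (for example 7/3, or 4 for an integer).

Clipped polygon: [(12,7) (122/7,7) (19,74/9) (19,73/7) (137/10,18) (12,18)]

1. After x ≥ 12: [(12,25/9) (20,9) (13,19) (12,187/10)]
2. After x ≤ 19: [(12,25/9) (19,74/9) (19,73/7) (13,19) (12,187/10)]
3. After y ≥ 7: [(12,7) (122/7,7) (19,74/9) (19,73/7) (13,19) (12,187/10)]
4. After y ≤ 18: [(12,18) (12,7) (122/7,7) (19,74/9) (19,73/7) (137/10,18)]
5. Canonical ring: [(12,7) (122/7,7) (19,74/9) (19,73/7) (137/10,18) (12,18)]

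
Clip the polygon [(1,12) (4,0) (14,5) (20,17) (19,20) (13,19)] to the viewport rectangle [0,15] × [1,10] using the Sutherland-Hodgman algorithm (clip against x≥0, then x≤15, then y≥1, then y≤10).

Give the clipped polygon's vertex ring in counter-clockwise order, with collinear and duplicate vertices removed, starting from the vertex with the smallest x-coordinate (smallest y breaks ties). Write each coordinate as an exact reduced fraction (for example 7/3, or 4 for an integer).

Clipped polygon: [(3/2,10) (15/4,1) (6,1) (14,5) (15,7) (15,10)]

1. After x ≥ 0: [(1,12) (4,0) (14,5) (20,17) (19,20) (13,19)]
2. After x ≤ 15: [(1,12) (4,0) (14,5) (15,7) (15,58/3) (13,19)]
3. After y ≥ 1: [(1,12) (15/4,1) (6,1) (14,5) (15,7) (15,58/3) (13,19)]
4. After y ≤ 10: [(3/2,10) (15/4,1) (6,1) (14,5) (15,7) (15,10)]
5. Canonical ring: [(3/2,10) (15/4,1) (6,1) (14,5) (15,7) (15,10)]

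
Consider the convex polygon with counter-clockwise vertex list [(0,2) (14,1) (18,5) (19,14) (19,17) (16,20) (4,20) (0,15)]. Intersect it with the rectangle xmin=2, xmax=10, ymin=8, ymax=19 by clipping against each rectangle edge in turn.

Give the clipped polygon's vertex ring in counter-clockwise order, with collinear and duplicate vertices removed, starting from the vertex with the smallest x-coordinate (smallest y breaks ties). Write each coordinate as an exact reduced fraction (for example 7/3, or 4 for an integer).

Clipped polygon: [(2,8) (10,8) (10,19) (16/5,19) (2,35/2)]

1. After x ≥ 2: [(2,13/7) (14,1) (18,5) (19,14) (19,17) (16,20) (4,20) (2,35/2)]
2. After x ≤ 10: [(2,13/7) (10,9/7) (10,20) (4,20) (2,35/2)]
3. After y ≥ 8: [(2,8) (10,8) (10,20) (4,20) (2,35/2)]
4. After y ≤ 19: [(2,8) (10,8) (10,19) (16/5,19) (2,35/2)]
5. Canonical ring: [(2,8) (10,8) (10,19) (16/5,19) (2,35/2)]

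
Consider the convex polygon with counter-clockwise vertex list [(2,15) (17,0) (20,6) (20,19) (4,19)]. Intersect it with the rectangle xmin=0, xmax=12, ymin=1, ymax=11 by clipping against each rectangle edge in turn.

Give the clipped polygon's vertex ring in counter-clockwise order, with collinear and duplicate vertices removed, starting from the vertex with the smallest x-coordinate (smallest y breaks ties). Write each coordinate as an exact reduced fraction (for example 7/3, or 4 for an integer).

Clipped polygon: [(6,11) (12,5) (12,11)]

1. After x ≥ 0: [(2,15) (17,0) (20,6) (20,19) (4,19)]
2. After x ≤ 12: [(2,15) (12,5) (12,19) (4,19)]
3. After y ≥ 1: [(2,15) (12,5) (12,19) (4,19)]
4. After y ≤ 11: [(6,11) (12,5) (12,11)]
5. Canonical ring: [(6,11) (12,5) (12,11)]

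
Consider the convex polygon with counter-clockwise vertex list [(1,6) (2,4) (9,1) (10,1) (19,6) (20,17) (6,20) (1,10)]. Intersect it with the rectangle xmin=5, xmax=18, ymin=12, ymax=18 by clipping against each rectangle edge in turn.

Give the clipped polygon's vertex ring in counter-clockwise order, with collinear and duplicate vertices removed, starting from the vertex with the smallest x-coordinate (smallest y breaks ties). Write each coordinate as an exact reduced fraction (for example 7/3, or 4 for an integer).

1. After x ≥ 5: [(5,19/7) (9,1) (10,1) (19,6) (20,17) (6,20) (5,18)]
2. After x ≤ 18: [(5,19/7) (9,1) (10,1) (18,49/9) (18,122/7) (6,20) (5,18)]
3. After y ≥ 12: [(5,12) (18,12) (18,122/7) (6,20) (5,18)]
4. After y ≤ 18: [(5,12) (18,12) (18,122/7) (46/3,18) (5,18) (5,18)]
5. Canonical ring: [(5,12) (18,12) (18,122/7) (46/3,18) (5,18)]

Clipped polygon: [(5,12) (18,12) (18,122/7) (46/3,18) (5,18)]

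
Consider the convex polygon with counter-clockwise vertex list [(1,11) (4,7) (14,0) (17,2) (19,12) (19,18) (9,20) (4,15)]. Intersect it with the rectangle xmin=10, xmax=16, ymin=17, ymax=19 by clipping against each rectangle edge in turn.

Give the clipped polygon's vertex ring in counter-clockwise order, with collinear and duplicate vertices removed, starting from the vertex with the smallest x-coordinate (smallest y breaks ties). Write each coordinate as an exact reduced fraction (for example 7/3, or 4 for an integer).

Clipped polygon: [(10,17) (16,17) (16,93/5) (14,19) (10,19)]

1. After x ≥ 10: [(10,14/5) (14,0) (17,2) (19,12) (19,18) (10,99/5)]
2. After x ≤ 16: [(10,14/5) (14,0) (16,4/3) (16,93/5) (10,99/5)]
3. After y ≥ 17: [(10,17) (16,17) (16,93/5) (10,99/5)]
4. After y ≤ 19: [(10,19) (10,17) (16,17) (16,93/5) (14,19)]
5. Canonical ring: [(10,17) (16,17) (16,93/5) (14,19) (10,19)]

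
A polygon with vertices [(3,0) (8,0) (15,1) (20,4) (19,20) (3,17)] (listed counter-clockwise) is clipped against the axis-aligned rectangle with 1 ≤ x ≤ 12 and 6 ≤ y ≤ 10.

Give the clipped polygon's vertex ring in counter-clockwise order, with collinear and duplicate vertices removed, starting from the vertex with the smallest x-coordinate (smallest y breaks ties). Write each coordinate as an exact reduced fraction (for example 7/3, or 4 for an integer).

1. After x ≥ 1: [(3,0) (8,0) (15,1) (20,4) (19,20) (3,17)]
2. After x ≤ 12: [(3,0) (8,0) (12,4/7) (12,299/16) (3,17)]
3. After y ≥ 6: [(3,6) (12,6) (12,299/16) (3,17)]
4. After y ≤ 10: [(3,10) (3,6) (12,6) (12,10)]
5. Canonical ring: [(3,6) (12,6) (12,10) (3,10)]

Clipped polygon: [(3,6) (12,6) (12,10) (3,10)]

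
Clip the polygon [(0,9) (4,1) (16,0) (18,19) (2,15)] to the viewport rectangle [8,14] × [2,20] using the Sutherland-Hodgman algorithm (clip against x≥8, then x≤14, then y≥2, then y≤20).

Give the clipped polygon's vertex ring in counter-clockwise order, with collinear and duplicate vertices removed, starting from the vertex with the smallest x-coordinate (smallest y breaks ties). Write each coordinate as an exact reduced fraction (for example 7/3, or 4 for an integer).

1. After x ≥ 8: [(8,2/3) (16,0) (18,19) (8,33/2)]
2. After x ≤ 14: [(8,2/3) (14,1/6) (14,18) (8,33/2)]
3. After y ≥ 2: [(8,2) (14,2) (14,18) (8,33/2)]
4. After y ≤ 20: [(8,2) (14,2) (14,18) (8,33/2)]
5. Canonical ring: [(8,2) (14,2) (14,18) (8,33/2)]

Clipped polygon: [(8,2) (14,2) (14,18) (8,33/2)]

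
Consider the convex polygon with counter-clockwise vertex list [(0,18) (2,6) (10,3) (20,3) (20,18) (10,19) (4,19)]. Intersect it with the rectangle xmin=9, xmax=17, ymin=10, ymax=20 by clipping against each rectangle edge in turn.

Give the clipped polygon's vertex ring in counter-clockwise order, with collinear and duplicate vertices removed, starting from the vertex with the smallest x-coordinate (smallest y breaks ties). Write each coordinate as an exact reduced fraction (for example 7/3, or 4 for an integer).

Clipped polygon: [(9,10) (17,10) (17,183/10) (10,19) (9,19)]

1. After x ≥ 9: [(9,27/8) (10,3) (20,3) (20,18) (10,19) (9,19)]
2. After x ≤ 17: [(9,27/8) (10,3) (17,3) (17,183/10) (10,19) (9,19)]
3. After y ≥ 10: [(9,10) (17,10) (17,183/10) (10,19) (9,19)]
4. After y ≤ 20: [(9,10) (17,10) (17,183/10) (10,19) (9,19)]
5. Canonical ring: [(9,10) (17,10) (17,183/10) (10,19) (9,19)]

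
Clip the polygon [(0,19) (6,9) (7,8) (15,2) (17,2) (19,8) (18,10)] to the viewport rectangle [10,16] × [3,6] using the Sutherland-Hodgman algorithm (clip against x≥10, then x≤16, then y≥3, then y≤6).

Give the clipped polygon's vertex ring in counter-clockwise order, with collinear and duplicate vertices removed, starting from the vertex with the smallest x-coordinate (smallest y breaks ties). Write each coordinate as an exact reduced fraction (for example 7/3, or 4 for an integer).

1. After x ≥ 10: [(10,14) (10,23/4) (15,2) (17,2) (19,8) (18,10)]
2. After x ≤ 16: [(16,11) (10,14) (10,23/4) (15,2) (16,2)]
3. After y ≥ 3: [(16,3) (16,11) (10,14) (10,23/4) (41/3,3)]
4. After y ≤ 6: [(16,3) (16,6) (10,6) (10,23/4) (41/3,3)]
5. Canonical ring: [(10,23/4) (41/3,3) (16,3) (16,6) (10,6)]

Clipped polygon: [(10,23/4) (41/3,3) (16,3) (16,6) (10,6)]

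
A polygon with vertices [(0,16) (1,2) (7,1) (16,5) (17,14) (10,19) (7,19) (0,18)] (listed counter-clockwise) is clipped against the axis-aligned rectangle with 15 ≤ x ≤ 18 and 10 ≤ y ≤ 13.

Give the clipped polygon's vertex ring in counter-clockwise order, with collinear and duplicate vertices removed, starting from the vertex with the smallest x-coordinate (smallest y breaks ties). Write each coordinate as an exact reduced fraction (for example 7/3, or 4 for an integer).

Clipped polygon: [(15,10) (149/9,10) (152/9,13) (15,13)]

1. After x ≥ 15: [(15,41/9) (16,5) (17,14) (15,108/7)]
2. After x ≤ 18: [(15,41/9) (16,5) (17,14) (15,108/7)]
3. After y ≥ 10: [(15,10) (149/9,10) (17,14) (15,108/7)]
4. After y ≤ 13: [(15,13) (15,10) (149/9,10) (152/9,13)]
5. Canonical ring: [(15,10) (149/9,10) (152/9,13) (15,13)]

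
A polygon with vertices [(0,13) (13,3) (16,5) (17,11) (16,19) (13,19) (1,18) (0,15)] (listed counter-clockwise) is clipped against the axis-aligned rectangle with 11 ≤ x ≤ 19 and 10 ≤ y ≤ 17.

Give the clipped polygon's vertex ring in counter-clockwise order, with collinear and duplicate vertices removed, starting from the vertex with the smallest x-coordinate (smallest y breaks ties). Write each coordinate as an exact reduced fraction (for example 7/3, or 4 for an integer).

Clipped polygon: [(11,10) (101/6,10) (17,11) (65/4,17) (11,17)]

1. After x ≥ 11: [(11,59/13) (13,3) (16,5) (17,11) (16,19) (13,19) (11,113/6)]
2. After x ≤ 19: [(11,59/13) (13,3) (16,5) (17,11) (16,19) (13,19) (11,113/6)]
3. After y ≥ 10: [(11,10) (101/6,10) (17,11) (16,19) (13,19) (11,113/6)]
4. After y ≤ 17: [(11,17) (11,10) (101/6,10) (17,11) (65/4,17)]
5. Canonical ring: [(11,10) (101/6,10) (17,11) (65/4,17) (11,17)]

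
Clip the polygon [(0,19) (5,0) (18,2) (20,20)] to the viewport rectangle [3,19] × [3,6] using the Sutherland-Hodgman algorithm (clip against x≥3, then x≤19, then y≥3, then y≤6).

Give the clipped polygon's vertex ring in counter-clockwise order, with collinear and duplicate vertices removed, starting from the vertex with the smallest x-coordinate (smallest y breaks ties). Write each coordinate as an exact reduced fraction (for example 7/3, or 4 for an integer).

Clipped polygon: [(65/19,6) (80/19,3) (163/9,3) (166/9,6)]

1. After x ≥ 3: [(3,383/20) (3,38/5) (5,0) (18,2) (20,20)]
2. After x ≤ 19: [(19,399/20) (3,383/20) (3,38/5) (5,0) (18,2) (19,11)]
3. After y ≥ 3: [(19,399/20) (3,383/20) (3,38/5) (80/19,3) (163/9,3) (19,11)]
4. After y ≤ 6: [(65/19,6) (80/19,3) (163/9,3) (166/9,6)]
5. Canonical ring: [(65/19,6) (80/19,3) (163/9,3) (166/9,6)]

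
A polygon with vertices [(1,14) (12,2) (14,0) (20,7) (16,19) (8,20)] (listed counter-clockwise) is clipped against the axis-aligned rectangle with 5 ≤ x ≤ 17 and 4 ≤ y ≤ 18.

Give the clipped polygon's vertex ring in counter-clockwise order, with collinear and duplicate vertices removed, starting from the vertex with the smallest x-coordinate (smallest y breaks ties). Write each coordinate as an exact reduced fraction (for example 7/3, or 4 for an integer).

Clipped polygon: [(5,106/11) (61/6,4) (17,4) (17,16) (49/3,18) (17/3,18) (5,122/7)]

1. After x ≥ 5: [(5,122/7) (5,106/11) (12,2) (14,0) (20,7) (16,19) (8,20)]
2. After x ≤ 17: [(5,122/7) (5,106/11) (12,2) (14,0) (17,7/2) (17,16) (16,19) (8,20)]
3. After y ≥ 4: [(5,122/7) (5,106/11) (61/6,4) (17,4) (17,16) (16,19) (8,20)]
4. After y ≤ 18: [(17/3,18) (5,122/7) (5,106/11) (61/6,4) (17,4) (17,16) (49/3,18)]
5. Canonical ring: [(5,106/11) (61/6,4) (17,4) (17,16) (49/3,18) (17/3,18) (5,122/7)]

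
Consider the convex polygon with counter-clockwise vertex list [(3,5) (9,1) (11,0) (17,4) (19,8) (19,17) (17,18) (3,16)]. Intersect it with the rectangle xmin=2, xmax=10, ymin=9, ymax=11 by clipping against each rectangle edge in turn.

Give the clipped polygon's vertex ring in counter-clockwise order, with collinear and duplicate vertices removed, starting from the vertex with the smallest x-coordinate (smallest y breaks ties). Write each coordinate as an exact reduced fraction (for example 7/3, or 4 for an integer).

1. After x ≥ 2: [(3,5) (9,1) (11,0) (17,4) (19,8) (19,17) (17,18) (3,16)]
2. After x ≤ 10: [(3,5) (9,1) (10,1/2) (10,17) (3,16)]
3. After y ≥ 9: [(3,9) (10,9) (10,17) (3,16)]
4. After y ≤ 11: [(3,11) (3,9) (10,9) (10,11)]
5. Canonical ring: [(3,9) (10,9) (10,11) (3,11)]

Clipped polygon: [(3,9) (10,9) (10,11) (3,11)]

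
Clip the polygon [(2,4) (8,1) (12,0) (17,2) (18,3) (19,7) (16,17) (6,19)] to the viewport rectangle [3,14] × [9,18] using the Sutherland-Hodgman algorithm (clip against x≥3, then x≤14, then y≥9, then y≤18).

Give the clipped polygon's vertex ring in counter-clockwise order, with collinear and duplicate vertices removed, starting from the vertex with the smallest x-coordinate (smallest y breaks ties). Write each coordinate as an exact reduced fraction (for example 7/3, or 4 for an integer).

Clipped polygon: [(10/3,9) (14,9) (14,87/5) (11,18) (86/15,18)]

1. After x ≥ 3: [(3,31/4) (3,7/2) (8,1) (12,0) (17,2) (18,3) (19,7) (16,17) (6,19)]
2. After x ≤ 14: [(3,31/4) (3,7/2) (8,1) (12,0) (14,4/5) (14,87/5) (6,19)]
3. After y ≥ 9: [(10/3,9) (14,9) (14,87/5) (6,19)]
4. After y ≤ 18: [(86/15,18) (10/3,9) (14,9) (14,87/5) (11,18)]
5. Canonical ring: [(10/3,9) (14,9) (14,87/5) (11,18) (86/15,18)]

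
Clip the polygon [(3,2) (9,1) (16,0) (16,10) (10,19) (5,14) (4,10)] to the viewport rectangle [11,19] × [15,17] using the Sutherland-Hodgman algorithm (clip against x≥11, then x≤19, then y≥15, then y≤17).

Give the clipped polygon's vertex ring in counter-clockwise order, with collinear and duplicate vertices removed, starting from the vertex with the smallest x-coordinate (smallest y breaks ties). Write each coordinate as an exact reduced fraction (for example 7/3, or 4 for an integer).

Clipped polygon: [(11,15) (38/3,15) (34/3,17) (11,17)]

1. After x ≥ 11: [(11,5/7) (16,0) (16,10) (11,35/2)]
2. After x ≤ 19: [(11,5/7) (16,0) (16,10) (11,35/2)]
3. After y ≥ 15: [(11,15) (38/3,15) (11,35/2)]
4. After y ≤ 17: [(11,17) (11,15) (38/3,15) (34/3,17)]
5. Canonical ring: [(11,15) (38/3,15) (34/3,17) (11,17)]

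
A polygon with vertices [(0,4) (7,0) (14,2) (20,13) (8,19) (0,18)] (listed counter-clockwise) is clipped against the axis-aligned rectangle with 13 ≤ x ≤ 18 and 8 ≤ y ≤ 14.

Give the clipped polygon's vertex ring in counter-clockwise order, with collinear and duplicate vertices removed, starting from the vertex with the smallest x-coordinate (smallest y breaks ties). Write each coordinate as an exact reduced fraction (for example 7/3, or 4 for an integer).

1. After x ≥ 13: [(13,12/7) (14,2) (20,13) (13,33/2)]
2. After x ≤ 18: [(13,12/7) (14,2) (18,28/3) (18,14) (13,33/2)]
3. After y ≥ 8: [(13,8) (190/11,8) (18,28/3) (18,14) (13,33/2)]
4. After y ≤ 14: [(13,14) (13,8) (190/11,8) (18,28/3) (18,14) (18,14)]
5. Canonical ring: [(13,8) (190/11,8) (18,28/3) (18,14) (13,14)]

Clipped polygon: [(13,8) (190/11,8) (18,28/3) (18,14) (13,14)]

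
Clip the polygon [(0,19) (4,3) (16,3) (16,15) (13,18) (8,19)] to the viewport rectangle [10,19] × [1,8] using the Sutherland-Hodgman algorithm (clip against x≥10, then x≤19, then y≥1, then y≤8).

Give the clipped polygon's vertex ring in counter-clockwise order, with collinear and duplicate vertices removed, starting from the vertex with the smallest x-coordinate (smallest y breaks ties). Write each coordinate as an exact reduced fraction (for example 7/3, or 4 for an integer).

Clipped polygon: [(10,3) (16,3) (16,8) (10,8)]

1. After x ≥ 10: [(10,3) (16,3) (16,15) (13,18) (10,93/5)]
2. After x ≤ 19: [(10,3) (16,3) (16,15) (13,18) (10,93/5)]
3. After y ≥ 1: [(10,3) (16,3) (16,15) (13,18) (10,93/5)]
4. After y ≤ 8: [(10,8) (10,3) (16,3) (16,8)]
5. Canonical ring: [(10,3) (16,3) (16,8) (10,8)]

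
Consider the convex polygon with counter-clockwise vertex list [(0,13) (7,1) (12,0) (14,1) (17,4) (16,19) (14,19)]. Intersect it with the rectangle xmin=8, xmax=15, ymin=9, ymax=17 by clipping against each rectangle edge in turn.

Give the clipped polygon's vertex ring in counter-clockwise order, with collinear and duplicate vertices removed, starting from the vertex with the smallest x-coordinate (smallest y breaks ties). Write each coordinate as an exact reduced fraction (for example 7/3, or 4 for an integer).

1. After x ≥ 8: [(8,115/7) (8,4/5) (12,0) (14,1) (17,4) (16,19) (14,19)]
2. After x ≤ 15: [(8,115/7) (8,4/5) (12,0) (14,1) (15,2) (15,19) (14,19)]
3. After y ≥ 9: [(8,115/7) (8,9) (15,9) (15,19) (14,19)]
4. After y ≤ 17: [(28/3,17) (8,115/7) (8,9) (15,9) (15,17)]
5. Canonical ring: [(8,9) (15,9) (15,17) (28/3,17) (8,115/7)]

Clipped polygon: [(8,9) (15,9) (15,17) (28/3,17) (8,115/7)]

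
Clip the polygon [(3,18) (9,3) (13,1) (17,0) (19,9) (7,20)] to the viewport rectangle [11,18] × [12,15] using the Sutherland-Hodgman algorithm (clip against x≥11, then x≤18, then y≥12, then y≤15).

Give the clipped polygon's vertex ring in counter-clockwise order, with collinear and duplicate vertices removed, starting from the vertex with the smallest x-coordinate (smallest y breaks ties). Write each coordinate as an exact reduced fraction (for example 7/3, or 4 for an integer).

1. After x ≥ 11: [(11,2) (13,1) (17,0) (19,9) (11,49/3)]
2. After x ≤ 18: [(11,2) (13,1) (17,0) (18,9/2) (18,119/12) (11,49/3)]
3. After y ≥ 12: [(11,12) (173/11,12) (11,49/3)]
4. After y ≤ 15: [(11,15) (11,12) (173/11,12) (137/11,15)]
5. Canonical ring: [(11,12) (173/11,12) (137/11,15) (11,15)]

Clipped polygon: [(11,12) (173/11,12) (137/11,15) (11,15)]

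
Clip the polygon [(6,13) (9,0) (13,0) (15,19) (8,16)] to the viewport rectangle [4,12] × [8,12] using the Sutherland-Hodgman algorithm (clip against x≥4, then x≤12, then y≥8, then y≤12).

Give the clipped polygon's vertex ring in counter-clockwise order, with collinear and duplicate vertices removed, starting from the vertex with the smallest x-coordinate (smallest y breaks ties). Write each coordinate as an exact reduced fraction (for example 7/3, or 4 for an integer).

Clipped polygon: [(81/13,12) (93/13,8) (12,8) (12,12)]

1. After x ≥ 4: [(6,13) (9,0) (13,0) (15,19) (8,16)]
2. After x ≤ 12: [(6,13) (9,0) (12,0) (12,124/7) (8,16)]
3. After y ≥ 8: [(6,13) (93/13,8) (12,8) (12,124/7) (8,16)]
4. After y ≤ 12: [(81/13,12) (93/13,8) (12,8) (12,12)]
5. Canonical ring: [(81/13,12) (93/13,8) (12,8) (12,12)]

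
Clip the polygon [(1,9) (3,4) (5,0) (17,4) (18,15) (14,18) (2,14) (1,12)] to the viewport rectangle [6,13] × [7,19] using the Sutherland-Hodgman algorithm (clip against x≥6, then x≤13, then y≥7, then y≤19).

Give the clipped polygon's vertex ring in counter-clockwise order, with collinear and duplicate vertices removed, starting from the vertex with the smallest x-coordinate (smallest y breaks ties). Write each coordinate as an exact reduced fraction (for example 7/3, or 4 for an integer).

Clipped polygon: [(6,7) (13,7) (13,53/3) (6,46/3)]

1. After x ≥ 6: [(6,1/3) (17,4) (18,15) (14,18) (6,46/3)]
2. After x ≤ 13: [(6,1/3) (13,8/3) (13,53/3) (6,46/3)]
3. After y ≥ 7: [(6,7) (13,7) (13,53/3) (6,46/3)]
4. After y ≤ 19: [(6,7) (13,7) (13,53/3) (6,46/3)]
5. Canonical ring: [(6,7) (13,7) (13,53/3) (6,46/3)]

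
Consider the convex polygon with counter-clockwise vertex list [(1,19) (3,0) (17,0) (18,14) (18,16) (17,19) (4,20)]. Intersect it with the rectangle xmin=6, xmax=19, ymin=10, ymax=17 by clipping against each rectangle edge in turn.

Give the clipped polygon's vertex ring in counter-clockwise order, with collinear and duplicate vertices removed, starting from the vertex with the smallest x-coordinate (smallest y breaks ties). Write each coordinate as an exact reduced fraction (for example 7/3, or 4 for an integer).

1. After x ≥ 6: [(6,0) (17,0) (18,14) (18,16) (17,19) (6,258/13)]
2. After x ≤ 19: [(6,0) (17,0) (18,14) (18,16) (17,19) (6,258/13)]
3. After y ≥ 10: [(6,10) (124/7,10) (18,14) (18,16) (17,19) (6,258/13)]
4. After y ≤ 17: [(6,17) (6,10) (124/7,10) (18,14) (18,16) (53/3,17)]
5. Canonical ring: [(6,10) (124/7,10) (18,14) (18,16) (53/3,17) (6,17)]

Clipped polygon: [(6,10) (124/7,10) (18,14) (18,16) (53/3,17) (6,17)]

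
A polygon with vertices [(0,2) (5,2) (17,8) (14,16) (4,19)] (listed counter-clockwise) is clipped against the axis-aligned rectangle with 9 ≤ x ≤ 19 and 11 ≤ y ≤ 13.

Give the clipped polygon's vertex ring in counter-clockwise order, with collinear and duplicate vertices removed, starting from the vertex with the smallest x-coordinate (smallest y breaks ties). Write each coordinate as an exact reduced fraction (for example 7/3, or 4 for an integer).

Clipped polygon: [(9,11) (127/8,11) (121/8,13) (9,13)]

1. After x ≥ 9: [(9,4) (17,8) (14,16) (9,35/2)]
2. After x ≤ 19: [(9,4) (17,8) (14,16) (9,35/2)]
3. After y ≥ 11: [(9,11) (127/8,11) (14,16) (9,35/2)]
4. After y ≤ 13: [(9,13) (9,11) (127/8,11) (121/8,13)]
5. Canonical ring: [(9,11) (127/8,11) (121/8,13) (9,13)]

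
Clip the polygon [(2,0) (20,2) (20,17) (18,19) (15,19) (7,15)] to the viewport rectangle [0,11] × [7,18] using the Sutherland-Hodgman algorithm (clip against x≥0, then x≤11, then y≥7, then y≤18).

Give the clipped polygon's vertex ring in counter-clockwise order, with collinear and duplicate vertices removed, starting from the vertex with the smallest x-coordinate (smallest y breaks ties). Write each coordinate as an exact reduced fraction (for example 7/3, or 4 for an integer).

1. After x ≥ 0: [(2,0) (20,2) (20,17) (18,19) (15,19) (7,15)]
2. After x ≤ 11: [(2,0) (11,1) (11,17) (7,15)]
3. After y ≥ 7: [(13/3,7) (11,7) (11,17) (7,15)]
4. After y ≤ 18: [(13/3,7) (11,7) (11,17) (7,15)]
5. Canonical ring: [(13/3,7) (11,7) (11,17) (7,15)]

Clipped polygon: [(13/3,7) (11,7) (11,17) (7,15)]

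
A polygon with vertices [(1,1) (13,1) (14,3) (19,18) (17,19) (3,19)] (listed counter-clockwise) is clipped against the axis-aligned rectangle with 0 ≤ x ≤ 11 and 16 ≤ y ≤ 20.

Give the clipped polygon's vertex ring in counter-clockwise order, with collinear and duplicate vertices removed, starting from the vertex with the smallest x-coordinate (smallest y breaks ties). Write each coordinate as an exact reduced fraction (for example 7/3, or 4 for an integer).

1. After x ≥ 0: [(1,1) (13,1) (14,3) (19,18) (17,19) (3,19)]
2. After x ≤ 11: [(1,1) (11,1) (11,19) (3,19)]
3. After y ≥ 16: [(8/3,16) (11,16) (11,19) (3,19)]
4. After y ≤ 20: [(8/3,16) (11,16) (11,19) (3,19)]
5. Canonical ring: [(8/3,16) (11,16) (11,19) (3,19)]

Clipped polygon: [(8/3,16) (11,16) (11,19) (3,19)]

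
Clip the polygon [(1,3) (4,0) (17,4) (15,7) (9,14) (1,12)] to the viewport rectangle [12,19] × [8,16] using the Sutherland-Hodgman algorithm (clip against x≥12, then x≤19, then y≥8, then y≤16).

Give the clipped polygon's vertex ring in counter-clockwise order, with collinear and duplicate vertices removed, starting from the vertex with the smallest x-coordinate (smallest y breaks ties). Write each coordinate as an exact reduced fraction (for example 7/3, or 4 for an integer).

Clipped polygon: [(12,8) (99/7,8) (12,21/2)]

1. After x ≥ 12: [(12,32/13) (17,4) (15,7) (12,21/2)]
2. After x ≤ 19: [(12,32/13) (17,4) (15,7) (12,21/2)]
3. After y ≥ 8: [(12,8) (99/7,8) (12,21/2)]
4. After y ≤ 16: [(12,8) (99/7,8) (12,21/2)]
5. Canonical ring: [(12,8) (99/7,8) (12,21/2)]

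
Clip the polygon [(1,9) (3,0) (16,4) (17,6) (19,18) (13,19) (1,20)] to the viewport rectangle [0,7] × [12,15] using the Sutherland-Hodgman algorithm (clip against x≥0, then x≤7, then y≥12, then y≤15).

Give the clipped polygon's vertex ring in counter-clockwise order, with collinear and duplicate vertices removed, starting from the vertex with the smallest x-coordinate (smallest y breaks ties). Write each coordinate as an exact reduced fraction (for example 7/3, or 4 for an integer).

1. After x ≥ 0: [(1,9) (3,0) (16,4) (17,6) (19,18) (13,19) (1,20)]
2. After x ≤ 7: [(1,9) (3,0) (7,16/13) (7,39/2) (1,20)]
3. After y ≥ 12: [(1,12) (7,12) (7,39/2) (1,20)]
4. After y ≤ 15: [(1,15) (1,12) (7,12) (7,15)]
5. Canonical ring: [(1,12) (7,12) (7,15) (1,15)]

Clipped polygon: [(1,12) (7,12) (7,15) (1,15)]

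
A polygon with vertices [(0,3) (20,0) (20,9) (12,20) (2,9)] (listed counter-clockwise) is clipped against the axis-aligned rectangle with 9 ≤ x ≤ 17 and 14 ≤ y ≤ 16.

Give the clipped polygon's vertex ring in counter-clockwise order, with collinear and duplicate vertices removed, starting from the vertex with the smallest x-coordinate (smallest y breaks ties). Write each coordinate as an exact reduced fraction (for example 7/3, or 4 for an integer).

Clipped polygon: [(9,14) (180/11,14) (164/11,16) (9,16)]

1. After x ≥ 9: [(9,33/20) (20,0) (20,9) (12,20) (9,167/10)]
2. After x ≤ 17: [(9,33/20) (17,9/20) (17,105/8) (12,20) (9,167/10)]
3. After y ≥ 14: [(9,14) (180/11,14) (12,20) (9,167/10)]
4. After y ≤ 16: [(9,16) (9,14) (180/11,14) (164/11,16)]
5. Canonical ring: [(9,14) (180/11,14) (164/11,16) (9,16)]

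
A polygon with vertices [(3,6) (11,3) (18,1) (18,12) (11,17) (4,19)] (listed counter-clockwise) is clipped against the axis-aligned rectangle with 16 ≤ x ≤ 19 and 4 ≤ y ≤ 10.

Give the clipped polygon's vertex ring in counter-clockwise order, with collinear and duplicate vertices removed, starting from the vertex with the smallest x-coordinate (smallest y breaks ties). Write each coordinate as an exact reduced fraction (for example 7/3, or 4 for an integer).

1. After x ≥ 16: [(16,11/7) (18,1) (18,12) (16,94/7)]
2. After x ≤ 19: [(16,11/7) (18,1) (18,12) (16,94/7)]
3. After y ≥ 4: [(16,4) (18,4) (18,12) (16,94/7)]
4. After y ≤ 10: [(16,10) (16,4) (18,4) (18,10)]
5. Canonical ring: [(16,4) (18,4) (18,10) (16,10)]

Clipped polygon: [(16,4) (18,4) (18,10) (16,10)]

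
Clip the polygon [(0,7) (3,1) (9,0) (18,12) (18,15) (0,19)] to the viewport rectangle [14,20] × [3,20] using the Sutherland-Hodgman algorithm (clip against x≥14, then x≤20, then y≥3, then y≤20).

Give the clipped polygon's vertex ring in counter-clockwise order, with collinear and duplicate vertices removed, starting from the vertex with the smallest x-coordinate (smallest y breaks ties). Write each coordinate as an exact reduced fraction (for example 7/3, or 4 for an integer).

Clipped polygon: [(14,20/3) (18,12) (18,15) (14,143/9)]

1. After x ≥ 14: [(14,20/3) (18,12) (18,15) (14,143/9)]
2. After x ≤ 20: [(14,20/3) (18,12) (18,15) (14,143/9)]
3. After y ≥ 3: [(14,20/3) (18,12) (18,15) (14,143/9)]
4. After y ≤ 20: [(14,20/3) (18,12) (18,15) (14,143/9)]
5. Canonical ring: [(14,20/3) (18,12) (18,15) (14,143/9)]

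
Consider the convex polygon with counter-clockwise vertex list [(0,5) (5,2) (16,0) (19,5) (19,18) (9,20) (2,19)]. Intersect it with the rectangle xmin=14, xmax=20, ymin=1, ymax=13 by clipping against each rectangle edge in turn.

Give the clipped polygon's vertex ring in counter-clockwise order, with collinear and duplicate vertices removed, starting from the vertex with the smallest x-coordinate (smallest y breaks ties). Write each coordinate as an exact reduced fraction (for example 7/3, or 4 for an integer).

Clipped polygon: [(14,1) (83/5,1) (19,5) (19,13) (14,13)]

1. After x ≥ 14: [(14,4/11) (16,0) (19,5) (19,18) (14,19)]
2. After x ≤ 20: [(14,4/11) (16,0) (19,5) (19,18) (14,19)]
3. After y ≥ 1: [(14,1) (83/5,1) (19,5) (19,18) (14,19)]
4. After y ≤ 13: [(14,13) (14,1) (83/5,1) (19,5) (19,13)]
5. Canonical ring: [(14,1) (83/5,1) (19,5) (19,13) (14,13)]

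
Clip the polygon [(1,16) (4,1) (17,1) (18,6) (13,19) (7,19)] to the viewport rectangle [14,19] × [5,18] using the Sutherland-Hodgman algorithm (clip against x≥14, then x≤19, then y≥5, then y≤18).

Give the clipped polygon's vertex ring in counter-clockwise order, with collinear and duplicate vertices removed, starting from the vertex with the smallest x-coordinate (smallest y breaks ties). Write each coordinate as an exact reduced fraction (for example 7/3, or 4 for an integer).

Clipped polygon: [(14,5) (89/5,5) (18,6) (14,82/5)]

1. After x ≥ 14: [(14,1) (17,1) (18,6) (14,82/5)]
2. After x ≤ 19: [(14,1) (17,1) (18,6) (14,82/5)]
3. After y ≥ 5: [(14,5) (89/5,5) (18,6) (14,82/5)]
4. After y ≤ 18: [(14,5) (89/5,5) (18,6) (14,82/5)]
5. Canonical ring: [(14,5) (89/5,5) (18,6) (14,82/5)]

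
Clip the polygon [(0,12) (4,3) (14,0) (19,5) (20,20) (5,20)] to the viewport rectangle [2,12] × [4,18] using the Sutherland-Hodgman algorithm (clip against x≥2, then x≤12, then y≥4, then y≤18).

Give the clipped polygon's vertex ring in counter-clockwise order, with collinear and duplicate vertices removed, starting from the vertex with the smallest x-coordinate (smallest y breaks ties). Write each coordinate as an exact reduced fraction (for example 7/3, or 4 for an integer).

1. After x ≥ 2: [(2,76/5) (2,15/2) (4,3) (14,0) (19,5) (20,20) (5,20)]
2. After x ≤ 12: [(2,76/5) (2,15/2) (4,3) (12,3/5) (12,20) (5,20)]
3. After y ≥ 4: [(2,76/5) (2,15/2) (32/9,4) (12,4) (12,20) (5,20)]
4. After y ≤ 18: [(15/4,18) (2,76/5) (2,15/2) (32/9,4) (12,4) (12,18)]
5. Canonical ring: [(2,15/2) (32/9,4) (12,4) (12,18) (15/4,18) (2,76/5)]

Clipped polygon: [(2,15/2) (32/9,4) (12,4) (12,18) (15/4,18) (2,76/5)]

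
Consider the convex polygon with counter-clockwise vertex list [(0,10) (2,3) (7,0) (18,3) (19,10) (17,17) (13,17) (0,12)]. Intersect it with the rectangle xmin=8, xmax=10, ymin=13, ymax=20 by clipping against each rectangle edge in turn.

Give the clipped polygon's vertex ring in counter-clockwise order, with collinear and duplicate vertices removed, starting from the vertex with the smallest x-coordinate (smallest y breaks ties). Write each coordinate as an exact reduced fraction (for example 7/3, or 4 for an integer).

1. After x ≥ 8: [(8,3/11) (18,3) (19,10) (17,17) (13,17) (8,196/13)]
2. After x ≤ 10: [(8,3/11) (10,9/11) (10,206/13) (8,196/13)]
3. After y ≥ 13: [(8,13) (10,13) (10,206/13) (8,196/13)]
4. After y ≤ 20: [(8,13) (10,13) (10,206/13) (8,196/13)]
5. Canonical ring: [(8,13) (10,13) (10,206/13) (8,196/13)]

Clipped polygon: [(8,13) (10,13) (10,206/13) (8,196/13)]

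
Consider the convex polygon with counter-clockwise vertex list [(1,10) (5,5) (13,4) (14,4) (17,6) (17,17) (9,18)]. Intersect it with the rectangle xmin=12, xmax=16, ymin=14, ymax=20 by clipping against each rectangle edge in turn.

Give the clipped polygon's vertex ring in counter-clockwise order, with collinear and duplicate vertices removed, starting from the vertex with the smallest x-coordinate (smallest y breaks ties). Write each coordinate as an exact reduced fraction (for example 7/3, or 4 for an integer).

Clipped polygon: [(12,14) (16,14) (16,137/8) (12,141/8)]

1. After x ≥ 12: [(12,33/8) (13,4) (14,4) (17,6) (17,17) (12,141/8)]
2. After x ≤ 16: [(12,33/8) (13,4) (14,4) (16,16/3) (16,137/8) (12,141/8)]
3. After y ≥ 14: [(12,14) (16,14) (16,137/8) (12,141/8)]
4. After y ≤ 20: [(12,14) (16,14) (16,137/8) (12,141/8)]
5. Canonical ring: [(12,14) (16,14) (16,137/8) (12,141/8)]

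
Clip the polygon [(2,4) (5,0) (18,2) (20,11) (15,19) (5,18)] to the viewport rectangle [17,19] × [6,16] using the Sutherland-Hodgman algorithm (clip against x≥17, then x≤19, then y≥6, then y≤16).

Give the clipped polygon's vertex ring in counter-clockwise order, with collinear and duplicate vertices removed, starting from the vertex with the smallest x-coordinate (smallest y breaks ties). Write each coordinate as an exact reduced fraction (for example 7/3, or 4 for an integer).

Clipped polygon: [(17,6) (170/9,6) (19,13/2) (19,63/5) (17,79/5)]

1. After x ≥ 17: [(17,24/13) (18,2) (20,11) (17,79/5)]
2. After x ≤ 19: [(17,24/13) (18,2) (19,13/2) (19,63/5) (17,79/5)]
3. After y ≥ 6: [(17,6) (170/9,6) (19,13/2) (19,63/5) (17,79/5)]
4. After y ≤ 16: [(17,6) (170/9,6) (19,13/2) (19,63/5) (17,79/5)]
5. Canonical ring: [(17,6) (170/9,6) (19,13/2) (19,63/5) (17,79/5)]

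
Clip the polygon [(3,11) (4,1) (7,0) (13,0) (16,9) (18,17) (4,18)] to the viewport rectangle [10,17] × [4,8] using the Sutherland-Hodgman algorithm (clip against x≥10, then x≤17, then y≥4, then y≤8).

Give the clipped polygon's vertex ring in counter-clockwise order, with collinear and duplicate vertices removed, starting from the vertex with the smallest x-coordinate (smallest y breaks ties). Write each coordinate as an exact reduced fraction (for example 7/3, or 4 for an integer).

Clipped polygon: [(10,4) (43/3,4) (47/3,8) (10,8)]

1. After x ≥ 10: [(10,0) (13,0) (16,9) (18,17) (10,123/7)]
2. After x ≤ 17: [(10,0) (13,0) (16,9) (17,13) (17,239/14) (10,123/7)]
3. After y ≥ 4: [(10,4) (43/3,4) (16,9) (17,13) (17,239/14) (10,123/7)]
4. After y ≤ 8: [(10,8) (10,4) (43/3,4) (47/3,8)]
5. Canonical ring: [(10,4) (43/3,4) (47/3,8) (10,8)]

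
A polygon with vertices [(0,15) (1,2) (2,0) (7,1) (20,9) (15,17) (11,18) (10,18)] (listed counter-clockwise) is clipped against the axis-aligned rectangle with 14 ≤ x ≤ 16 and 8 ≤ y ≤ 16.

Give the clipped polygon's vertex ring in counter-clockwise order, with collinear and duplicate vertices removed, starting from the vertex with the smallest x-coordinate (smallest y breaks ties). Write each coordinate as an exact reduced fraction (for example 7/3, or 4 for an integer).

Clipped polygon: [(14,8) (16,8) (16,77/5) (125/8,16) (14,16)]

1. After x ≥ 14: [(14,69/13) (20,9) (15,17) (14,69/4)]
2. After x ≤ 16: [(14,69/13) (16,85/13) (16,77/5) (15,17) (14,69/4)]
3. After y ≥ 8: [(14,8) (16,8) (16,77/5) (15,17) (14,69/4)]
4. After y ≤ 16: [(14,16) (14,8) (16,8) (16,77/5) (125/8,16)]
5. Canonical ring: [(14,8) (16,8) (16,77/5) (125/8,16) (14,16)]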